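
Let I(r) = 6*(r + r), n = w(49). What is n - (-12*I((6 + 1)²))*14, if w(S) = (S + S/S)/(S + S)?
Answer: 4840441/49 ≈ 98785.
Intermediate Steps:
w(S) = (1 + S)/(2*S) (w(S) = (S + 1)/((2*S)) = (1 + S)*(1/(2*S)) = (1 + S)/(2*S))
n = 25/49 (n = (½)*(1 + 49)/49 = (½)*(1/49)*50 = 25/49 ≈ 0.51020)
I(r) = 12*r (I(r) = 6*(2*r) = 12*r)
n - (-12*I((6 + 1)²))*14 = 25/49 - (-144*(6 + 1)²)*14 = 25/49 - (-144*7²)*14 = 25/49 - (-144*49)*14 = 25/49 - (-12*588)*14 = 25/49 - (-7056)*14 = 25/49 - 1*(-98784) = 25/49 + 98784 = 4840441/49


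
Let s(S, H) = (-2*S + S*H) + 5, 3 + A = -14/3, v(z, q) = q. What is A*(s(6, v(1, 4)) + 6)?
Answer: -529/3 ≈ -176.33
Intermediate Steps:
A = -23/3 (A = -3 - 14/3 = -23/3 ≈ -7.6667)
s(S, H) = 5 - 2*S + H*S (s(S, H) = (-2*S + H*S) + 5 = 5 - 2*S + H*S)
A*(s(6, v(1, 4)) + 6) = -23*((5 - 2*6 + 4*6) + 6)/3 = -23*((5 - 12 + 24) + 6)/3 = -23*(17 + 6)/3 = -23/3*23 = -529/3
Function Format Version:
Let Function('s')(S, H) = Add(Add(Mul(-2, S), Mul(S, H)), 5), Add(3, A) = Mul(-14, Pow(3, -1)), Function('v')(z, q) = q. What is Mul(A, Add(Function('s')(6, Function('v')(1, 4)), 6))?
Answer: Rational(-529, 3) ≈ -176.33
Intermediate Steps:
A = Rational(-23, 3) (A = Add(-3, Mul(-14, Pow(3, -1))) = Add(-3, Mul(-14, Rational(1, 3))) = Add(-3, Rational(-14, 3)) = Rational(-23, 3) ≈ -7.6667)
Function('s')(S, H) = Add(5, Mul(-2, S), Mul(H, S)) (Function('s')(S, H) = Add(Add(Mul(-2, S), Mul(H, S)), 5) = Add(5, Mul(-2, S), Mul(H, S)))
Mul(A, Add(Function('s')(6, Function('v')(1, 4)), 6)) = Mul(Rational(-23, 3), Add(Add(5, Mul(-2, 6), Mul(4, 6)), 6)) = Mul(Rational(-23, 3), Add(Add(5, -12, 24), 6)) = Mul(Rational(-23, 3), Add(17, 6)) = Mul(Rational(-23, 3), 23) = Rational(-529, 3)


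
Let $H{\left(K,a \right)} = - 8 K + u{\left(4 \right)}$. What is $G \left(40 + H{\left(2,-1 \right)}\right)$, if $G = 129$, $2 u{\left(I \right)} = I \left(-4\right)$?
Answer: $2064$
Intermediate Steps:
$u{\left(I \right)} = - 2 I$ ($u{\left(I \right)} = \frac{I \left(-4\right)}{2} = \frac{\left(-4\right) I}{2} = - 2 I$)
$H{\left(K,a \right)} = -8 - 8 K$ ($H{\left(K,a \right)} = - 8 K - 8 = -8 - 8 K$)
$G \left(40 + H{\left(2,-1 \right)}\right) = 129 \left(40 - 24\right) = 129 \cdot 16 = 2064$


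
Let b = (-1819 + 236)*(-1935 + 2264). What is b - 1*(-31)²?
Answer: -521768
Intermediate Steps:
b = -520807 (b = -1583*329 = -520807)
b - 1*(-31)² = -520807 - 1*(-31)² = -520807 - 1*961 = -520807 - 961 = -521768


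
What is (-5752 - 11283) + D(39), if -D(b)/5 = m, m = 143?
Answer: -17750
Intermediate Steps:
D(b) = -715 (D(b) = -5*143 = -715)
(-5752 - 11283) + D(39) = (-5752 - 11283) - 715 = -17035 - 715 = -17750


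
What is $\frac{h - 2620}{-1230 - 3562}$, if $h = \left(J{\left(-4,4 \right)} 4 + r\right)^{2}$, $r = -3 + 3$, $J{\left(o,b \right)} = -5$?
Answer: $\frac{555}{1198} \approx 0.46327$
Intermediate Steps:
$r = 0$
$h = 400$ ($h = \left(\left(-5\right) 4 + 0\right)^{2} = \left(-20 + 0\right)^{2} = \left(-20\right)^{2} = 400$)
$\frac{h - 2620}{-1230 - 3562} = \frac{400 - 2620}{-1230 - 3562} = \frac{400 - 2620}{-4792} = \left(-2220\right) \left(- \frac{1}{4792}\right) = \frac{555}{1198}$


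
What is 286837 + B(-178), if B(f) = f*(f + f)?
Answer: 350205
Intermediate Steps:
B(f) = 2*f**2 (B(f) = f*(2*f) = 2*f**2)
286837 + B(-178) = 286837 + 2*(-178)**2 = 286837 + 2*31684 = 286837 + 63368 = 350205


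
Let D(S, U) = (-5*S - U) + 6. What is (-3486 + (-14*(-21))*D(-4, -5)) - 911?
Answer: 4717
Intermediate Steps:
D(S, U) = 6 - U - 5*S (D(S, U) = (-U - 5*S) + 6 = 6 - U - 5*S)
(-3486 + (-14*(-21))*D(-4, -5)) - 911 = (-3486 + (-14*(-21))*(6 - 1*(-5) - 5*(-4))) - 911 = (-3486 + 294*(6 + 5 + 20)) - 911 = (-3486 + 294*31) - 911 = (-3486 + 9114) - 911 = 5628 - 911 = 4717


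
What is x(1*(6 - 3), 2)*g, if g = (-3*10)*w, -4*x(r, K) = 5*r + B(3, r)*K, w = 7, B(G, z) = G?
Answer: 2205/2 ≈ 1102.5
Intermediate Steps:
x(r, K) = -5*r/4 - 3*K/4 (x(r, K) = -(5*r + 3*K)/4 = -(3*K + 5*r)/4 = -5*r/4 - 3*K/4)
g = -210 (g = -3*10*7 = -30*7 = -210)
x(1*(6 - 3), 2)*g = (-5*(6 - 3)/4 - ¾*2)*(-210) = (-5*3/4 - 3/2)*(-210) = (-5/4*3 - 3/2)*(-210) = (-15/4 - 3/2)*(-210) = -21/4*(-210) = 2205/2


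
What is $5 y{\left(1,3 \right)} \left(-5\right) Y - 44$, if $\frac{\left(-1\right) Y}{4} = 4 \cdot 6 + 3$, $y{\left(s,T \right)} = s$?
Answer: $2656$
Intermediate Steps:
$Y = -108$ ($Y = - 4 \left(4 \cdot 6 + 3\right) = - 4 \left(24 + 3\right) = \left(-4\right) 27 = -108$)
$5 y{\left(1,3 \right)} \left(-5\right) Y - 44 = 5 \cdot 1 \left(-5\right) \left(-108\right) - 44 = 5 \left(-5\right) \left(-108\right) - 44 = \left(-25\right) \left(-108\right) - 44 = 2700 - 44 = 2656$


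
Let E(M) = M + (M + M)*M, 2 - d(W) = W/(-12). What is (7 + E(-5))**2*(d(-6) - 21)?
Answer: -52728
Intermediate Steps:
d(W) = 2 + W/12 (d(W) = 2 - W/(-12) = 2 - W*(-1)/12 = 2 - (-1)*W/12 = 2 + W/12)
E(M) = M + 2*M**2 (E(M) = M + (2*M)*M = M + 2*M**2)
(7 + E(-5))**2*(d(-6) - 21) = (7 - 5*(1 + 2*(-5)))**2*((2 + (1/12)*(-6)) - 21) = (7 - 5*(1 - 10))**2*((2 - 1/2) - 21) = (7 - 5*(-9))**2*(3/2 - 21) = (7 + 45)**2*(-39/2) = 52**2*(-39/2) = 2704*(-39/2) = -52728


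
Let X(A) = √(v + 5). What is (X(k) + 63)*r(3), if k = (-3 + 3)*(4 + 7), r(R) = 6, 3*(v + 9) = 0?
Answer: 378 + 12*I ≈ 378.0 + 12.0*I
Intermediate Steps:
v = -9 (v = -9 + (⅓)*0 = -9 + 0 = -9)
k = 0 (k = 0*11 = 0)
X(A) = 2*I (X(A) = √(-9 + 5) = √(-4) = 2*I)
(X(k) + 63)*r(3) = (2*I + 63)*6 = (63 + 2*I)*6 = 378 + 12*I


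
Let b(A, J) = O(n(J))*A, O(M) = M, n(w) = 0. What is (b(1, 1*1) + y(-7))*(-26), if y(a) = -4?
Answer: 104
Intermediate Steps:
b(A, J) = 0 (b(A, J) = 0*A = 0)
(b(1, 1*1) + y(-7))*(-26) = (0 - 4)*(-26) = -4*(-26) = 104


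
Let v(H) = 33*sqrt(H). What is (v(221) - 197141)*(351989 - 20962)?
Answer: -65258993807 + 10923891*sqrt(221) ≈ -6.5097e+10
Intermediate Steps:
(v(221) - 197141)*(351989 - 20962) = (33*sqrt(221) - 197141)*(351989 - 20962) = (-197141 + 33*sqrt(221))*331027 = -65258993807 + 10923891*sqrt(221)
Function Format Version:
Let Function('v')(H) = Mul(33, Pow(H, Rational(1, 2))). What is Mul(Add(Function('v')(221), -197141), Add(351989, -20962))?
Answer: Add(-65258993807, Mul(10923891, Pow(221, Rational(1, 2)))) ≈ -6.5097e+10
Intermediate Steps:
Mul(Add(Function('v')(221), -197141), Add(351989, -20962)) = Mul(Add(Mul(33, Pow(221, Rational(1, 2))), -197141), Add(351989, -20962)) = Mul(Add(-197141, Mul(33, Pow(221, Rational(1, 2)))), 331027) = Add(-65258993807, Mul(10923891, Pow(221, Rational(1, 2))))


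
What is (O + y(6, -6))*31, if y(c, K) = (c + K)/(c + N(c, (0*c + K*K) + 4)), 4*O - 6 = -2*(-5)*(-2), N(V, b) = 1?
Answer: -217/2 ≈ -108.50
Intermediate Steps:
O = -7/2 (O = 3/2 + (-2*(-5)*(-2))/4 = 3/2 + (10*(-2))/4 = 3/2 + (¼)*(-20) = 3/2 - 5 = -7/2 ≈ -3.5000)
y(c, K) = (K + c)/(1 + c) (y(c, K) = (c + K)/(c + 1) = (K + c)/(1 + c))
(O + y(6, -6))*31 = (-7/2 + (-6 + 6)/(1 + 6))*31 = (-7/2 + 0/7)*31 = (-7/2 + (⅐)*0)*31 = (-7/2 + 0)*31 = -7/2*31 = -217/2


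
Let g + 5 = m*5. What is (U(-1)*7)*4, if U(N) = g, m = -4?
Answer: -700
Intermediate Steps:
g = -25 (g = -5 - 4*5 = -5 - 20 = -25)
U(N) = -25
(U(-1)*7)*4 = -25*7*4 = -175*4 = -700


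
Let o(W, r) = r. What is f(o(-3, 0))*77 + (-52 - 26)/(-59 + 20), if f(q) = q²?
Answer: 2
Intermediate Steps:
f(o(-3, 0))*77 + (-52 - 26)/(-59 + 20) = 0²*77 + (-52 - 26)/(-59 + 20) = 0*77 - 78/(-39) = 0 - 78*(-1/39) = 0 + 2 = 2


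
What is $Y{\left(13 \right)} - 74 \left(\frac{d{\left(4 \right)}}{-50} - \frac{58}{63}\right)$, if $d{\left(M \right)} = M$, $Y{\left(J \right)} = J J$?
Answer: $\frac{382799}{1575} \approx 243.05$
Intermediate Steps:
$Y{\left(J \right)} = J^{2}$
$Y{\left(13 \right)} - 74 \left(\frac{d{\left(4 \right)}}{-50} - \frac{58}{63}\right) = 13^{2} - 74 \left(\frac{4}{-50} - \frac{58}{63}\right) = 169 - 74 \left(4 \left(- \frac{1}{50}\right) - \frac{58}{63}\right) = 169 - 74 \left(- \frac{2}{25} - \frac{58}{63}\right) = 169 - - \frac{116624}{1575} = 169 + \frac{116624}{1575} = \frac{382799}{1575}$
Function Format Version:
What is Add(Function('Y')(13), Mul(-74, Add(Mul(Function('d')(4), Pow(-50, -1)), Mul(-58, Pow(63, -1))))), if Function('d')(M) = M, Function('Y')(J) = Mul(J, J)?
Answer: Rational(382799, 1575) ≈ 243.05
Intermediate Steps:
Function('Y')(J) = Pow(J, 2)
Add(Function('Y')(13), Mul(-74, Add(Mul(Function('d')(4), Pow(-50, -1)), Mul(-58, Pow(63, -1))))) = Add(Pow(13, 2), Mul(-74, Add(Mul(4, Pow(-50, -1)), Mul(-58, Pow(63, -1))))) = Add(169, Mul(-74, Add(Mul(4, Rational(-1, 50)), Mul(-58, Rational(1, 63))))) = Add(169, Mul(-74, Add(Rational(-2, 25), Rational(-58, 63)))) = Add(169, Mul(-74, Rational(-1576, 1575))) = Add(169, Rational(116624, 1575)) = Rational(382799, 1575)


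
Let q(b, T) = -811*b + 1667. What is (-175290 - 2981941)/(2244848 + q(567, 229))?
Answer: -3157231/1786678 ≈ -1.7671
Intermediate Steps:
q(b, T) = 1667 - 811*b
(-175290 - 2981941)/(2244848 + q(567, 229)) = (-175290 - 2981941)/(2244848 + (1667 - 811*567)) = -3157231/(2244848 + (1667 - 459837)) = -3157231/(2244848 - 458170) = -3157231/1786678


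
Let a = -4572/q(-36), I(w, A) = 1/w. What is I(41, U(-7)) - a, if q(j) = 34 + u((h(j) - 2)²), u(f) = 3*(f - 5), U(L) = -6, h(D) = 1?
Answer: 93737/451 ≈ 207.84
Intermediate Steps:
u(f) = -15 + 3*f (u(f) = 3*(-5 + f) = -15 + 3*f)
q(j) = 22 (q(j) = 34 + (-15 + 3*(1 - 2)²) = 34 + (-15 + 3*(-1)²) = 34 + (-15 + 3*1) = 34 + (-15 + 3) = 34 - 12 = 22)
a = -2286/11 (a = -4572/22 = -4572*1/22 = -2286/11 ≈ -207.82)
I(41, U(-7)) - a = 1/41 - 1*(-2286/11) = 1/41 + 2286/11 = 93737/451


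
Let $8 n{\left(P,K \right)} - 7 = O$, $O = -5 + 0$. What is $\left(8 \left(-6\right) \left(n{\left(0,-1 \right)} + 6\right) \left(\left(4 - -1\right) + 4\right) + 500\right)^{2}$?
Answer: $4840000$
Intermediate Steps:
$O = -5$
$n{\left(P,K \right)} = \frac{1}{4}$ ($n{\left(P,K \right)} = \frac{7}{8} + \frac{1}{8} \left(-5\right) = \frac{7}{8} - \frac{5}{8} = \frac{1}{4}$)
$\left(8 \left(-6\right) \left(n{\left(0,-1 \right)} + 6\right) \left(\left(4 - -1\right) + 4\right) + 500\right)^{2} = \left(8 \left(-6\right) \left(\frac{1}{4} + 6\right) \left(\left(4 - -1\right) + 4\right) + 500\right)^{2} = \left(- 48 \frac{25 \left(\left(4 + 1\right) + 4\right)}{4} + 500\right)^{2} = \left(- 48 \frac{25 \left(5 + 4\right)}{4} + 500\right)^{2} = \left(- 48 \cdot \frac{25}{4} \cdot 9 + 500\right)^{2} = \left(\left(-48\right) \frac{225}{4} + 500\right)^{2} = \left(-2700 + 500\right)^{2} = \left(-2200\right)^{2} = 4840000$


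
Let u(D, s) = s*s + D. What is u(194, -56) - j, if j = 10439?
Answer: -7109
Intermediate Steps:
u(D, s) = D + s² (u(D, s) = s² + D = D + s²)
u(194, -56) - j = (194 + (-56)²) - 1*10439 = (194 + 3136) - 10439 = 3330 - 10439 = -7109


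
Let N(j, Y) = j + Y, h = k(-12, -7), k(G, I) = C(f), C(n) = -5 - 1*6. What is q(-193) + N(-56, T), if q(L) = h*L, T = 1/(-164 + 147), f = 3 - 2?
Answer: 35138/17 ≈ 2066.9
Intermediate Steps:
f = 1
C(n) = -11 (C(n) = -5 - 6 = -11)
k(G, I) = -11
T = -1/17 (T = 1/(-17) = -1/17 ≈ -0.058824)
h = -11
q(L) = -11*L
N(j, Y) = Y + j
q(-193) + N(-56, T) = -11*(-193) + (-1/17 - 56) = 2123 - 953/17 = 35138/17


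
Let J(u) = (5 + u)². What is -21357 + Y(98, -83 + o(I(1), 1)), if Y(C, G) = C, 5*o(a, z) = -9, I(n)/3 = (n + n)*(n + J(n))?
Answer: -21259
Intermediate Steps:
I(n) = 6*n*(n + (5 + n)²) (I(n) = 3*((n + n)*(n + (5 + n)²)) = 3*((2*n)*(n + (5 + n)²)) = 3*(2*n*(n + (5 + n)²)) = 6*n*(n + (5 + n)²))
o(a, z) = -9/5 (o(a, z) = (⅕)*(-9) = -9/5)
-21357 + Y(98, -83 + o(I(1), 1)) = -21357 + 98 = -21259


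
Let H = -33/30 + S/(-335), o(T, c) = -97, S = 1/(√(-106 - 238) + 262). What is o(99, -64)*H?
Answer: 123298349/1155549 - 97*I*√86/11555490 ≈ 106.7 - 7.7845e-5*I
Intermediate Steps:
S = 1/(262 + 2*I*√86) (S = 1/(√(-344) + 262) = 1/(2*I*√86 + 262) = 1/(262 + 2*I*√86) ≈ 0.0037978 - 0.00026885*I)
H = -1271117/1155549 + I*√86/11555490 (H = -33/30 + (131/34494 - I*√86/34494)/(-335) = -33*1/30 + (131/34494 - I*√86/34494)*(-1/335) = -11/10 + (-131/11555490 + I*√86/11555490) = -1271117/1155549 + I*√86/11555490 ≈ -1.1 + 8.0253e-7*I)
o(99, -64)*H = -97*(-1271117/1155549 + I*√86/11555490) = 123298349/1155549 - 97*I*√86/11555490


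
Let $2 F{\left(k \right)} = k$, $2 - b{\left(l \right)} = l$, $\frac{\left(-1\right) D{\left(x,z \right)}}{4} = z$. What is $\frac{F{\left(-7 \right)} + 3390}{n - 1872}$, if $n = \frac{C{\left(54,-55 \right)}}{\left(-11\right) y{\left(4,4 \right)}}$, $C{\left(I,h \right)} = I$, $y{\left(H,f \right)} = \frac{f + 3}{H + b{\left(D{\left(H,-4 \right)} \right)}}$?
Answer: $- \frac{521521}{287208} \approx -1.8158$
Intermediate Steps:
$D{\left(x,z \right)} = - 4 z$
$b{\left(l \right)} = 2 - l$
$F{\left(k \right)} = \frac{k}{2}$
$y{\left(H,f \right)} = \frac{3 + f}{-14 + H}$ ($y{\left(H,f \right)} = \frac{f + 3}{H + \left(2 - \left(-4\right) \left(-4\right)\right)} = \frac{3 + f}{H + \left(2 - 16\right)} = \frac{3 + f}{H - 14} = \frac{3 + f}{-14 + H}$)
$n = \frac{540}{77}$ ($n = \frac{54}{\left(-11\right) \frac{3 + 4}{-14 + 4}} = \frac{54}{\left(-11\right) \frac{1}{-10} \cdot 7} = \frac{54}{\left(-11\right) \left(\left(- \frac{1}{10}\right) 7\right)} = \frac{54}{\left(-11\right) \left(- \frac{7}{10}\right)} = \frac{54}{\frac{77}{10}} = 54 \cdot \frac{10}{77} = \frac{540}{77} \approx 7.013$)
$\frac{F{\left(-7 \right)} + 3390}{n - 1872} = \frac{\frac{1}{2} \left(-7\right) + 3390}{\frac{540}{77} - 1872} = \frac{- \frac{7}{2} + 3390}{- \frac{143604}{77}} = \frac{6773}{2} \left(- \frac{77}{143604}\right) = - \frac{521521}{287208}$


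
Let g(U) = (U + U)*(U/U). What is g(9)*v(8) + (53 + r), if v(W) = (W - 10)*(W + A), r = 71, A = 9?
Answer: -488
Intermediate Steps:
g(U) = 2*U (g(U) = (2*U)*1 = 2*U)
v(W) = (-10 + W)*(9 + W) (v(W) = (W - 10)*(W + 9) = (-10 + W)*(9 + W))
g(9)*v(8) + (53 + r) = (2*9)*(-90 + 8² - 1*8) + (53 + 71) = 18*(-90 + 64 - 8) + 124 = 18*(-34) + 124 = -612 + 124 = -488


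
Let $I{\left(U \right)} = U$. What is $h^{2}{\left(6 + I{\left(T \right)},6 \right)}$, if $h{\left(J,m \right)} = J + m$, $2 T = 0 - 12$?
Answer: $36$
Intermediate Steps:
$T = -6$ ($T = \frac{0 - 12}{2} = \frac{1}{2} \left(-12\right) = -6$)
$h^{2}{\left(6 + I{\left(T \right)},6 \right)} = \left(\left(6 - 6\right) + 6\right)^{2} = \left(0 + 6\right)^{2} = 6^{2} = 36$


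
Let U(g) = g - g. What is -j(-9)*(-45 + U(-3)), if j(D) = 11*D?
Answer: -4455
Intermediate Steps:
U(g) = 0
-j(-9)*(-45 + U(-3)) = -11*(-9)*(-45 + 0) = -(-99)*(-45) = -1*4455 = -4455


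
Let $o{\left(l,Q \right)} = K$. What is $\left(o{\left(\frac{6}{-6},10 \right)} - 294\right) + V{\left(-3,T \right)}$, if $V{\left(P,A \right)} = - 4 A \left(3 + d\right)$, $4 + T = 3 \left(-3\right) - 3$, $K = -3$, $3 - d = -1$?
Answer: $151$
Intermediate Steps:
$d = 4$ ($d = 3 - -1 = 3 + 1 = 4$)
$T = -16$ ($T = -4 + \left(3 \left(-3\right) - 3\right) = -4 - 12 = -16$)
$o{\left(l,Q \right)} = -3$
$V{\left(P,A \right)} = - 28 A$ ($V{\left(P,A \right)} = - 4 A \left(3 + 4\right) = - 4 A 7 = - 28 A$)
$\left(o{\left(\frac{6}{-6},10 \right)} - 294\right) + V{\left(-3,T \right)} = \left(-3 - 294\right) - -448 = -297 + 448 = 151$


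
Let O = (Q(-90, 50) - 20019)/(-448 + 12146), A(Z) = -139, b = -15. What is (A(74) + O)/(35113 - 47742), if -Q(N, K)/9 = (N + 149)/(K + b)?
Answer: 28805983/2585345735 ≈ 0.011142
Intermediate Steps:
Q(N, K) = -9*(149 + N)/(-15 + K) (Q(N, K) = -9*(N + 149)/(K - 15) = -9*(149 + N)/(-15 + K))
O = -350598/204715 (O = (9*(-149 - 1*(-90))/(-15 + 50) - 20019)/(-448 + 12146) = (9*(-149 + 90)/35 - 20019)/11698 = (9*(1/35)*(-59) - 20019)*(1/11698) = (-531/35 - 20019)*(1/11698) = -701196/35*1/11698 = -350598/204715 ≈ -1.7126)
(A(74) + O)/(35113 - 47742) = (-139 - 350598/204715)/(35113 - 47742) = -28805983/204715/(-12629) = -28805983/204715*(-1/12629) = 28805983/2585345735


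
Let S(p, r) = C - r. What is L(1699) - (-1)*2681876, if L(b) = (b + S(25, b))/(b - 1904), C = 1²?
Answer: 549784579/205 ≈ 2.6819e+6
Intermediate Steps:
C = 1
S(p, r) = 1 - r
L(b) = 1/(-1904 + b) (L(b) = (b + (1 - b))/(b - 1904) = 1/(-1904 + b))
L(1699) - (-1)*2681876 = 1/(-1904 + 1699) - (-1)*2681876 = 1/(-205) - 1*(-2681876) = -1/205 + 2681876 = 549784579/205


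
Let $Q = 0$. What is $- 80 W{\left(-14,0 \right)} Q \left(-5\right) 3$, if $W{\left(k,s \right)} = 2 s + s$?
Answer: $0$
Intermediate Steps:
$W{\left(k,s \right)} = 3 s$
$- 80 W{\left(-14,0 \right)} Q \left(-5\right) 3 = - 80 \cdot 3 \cdot 0 \cdot 0 \left(-5\right) 3 = \left(-80\right) 0 \cdot 0 \cdot 3 = 0 \cdot 0 = 0$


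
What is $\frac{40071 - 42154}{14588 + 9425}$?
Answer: $- \frac{2083}{24013} \approx -0.086745$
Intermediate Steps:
$\frac{40071 - 42154}{14588 + 9425} = - \frac{2083}{24013}$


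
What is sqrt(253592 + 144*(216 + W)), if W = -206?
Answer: 2*sqrt(63758) ≈ 505.01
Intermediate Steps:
sqrt(253592 + 144*(216 + W)) = sqrt(253592 + 144*(216 - 206)) = sqrt(253592 + 144*10) = sqrt(253592 + 1440) = sqrt(255032) = 2*sqrt(63758)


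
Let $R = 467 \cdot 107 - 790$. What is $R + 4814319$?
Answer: $4863498$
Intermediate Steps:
$R = 49179$ ($R = 49969 - 790 = 49179$)
$R + 4814319 = 49179 + 4814319 = 4863498$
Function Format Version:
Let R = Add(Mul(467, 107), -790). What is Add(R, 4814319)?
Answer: 4863498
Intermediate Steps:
R = 49179 (R = Add(49969, -790) = 49179)
Add(R, 4814319) = Add(49179, 4814319) = 4863498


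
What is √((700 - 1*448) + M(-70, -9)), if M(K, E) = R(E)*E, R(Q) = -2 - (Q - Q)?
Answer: 3*√30 ≈ 16.432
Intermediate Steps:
R(Q) = -2 (R(Q) = -2 - 1*0 = -2 + 0 = -2)
M(K, E) = -2*E
√((700 - 1*448) + M(-70, -9)) = √((700 - 1*448) - 2*(-9)) = √((700 - 448) + 18) = √(252 + 18) = √270 = 3*√30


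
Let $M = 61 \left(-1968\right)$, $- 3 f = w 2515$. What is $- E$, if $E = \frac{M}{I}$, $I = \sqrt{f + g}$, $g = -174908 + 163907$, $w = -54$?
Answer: $\frac{40016 \sqrt{34269}}{11423} \approx 648.49$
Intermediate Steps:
$f = 45270$ ($f = - \frac{\left(-54\right) 2515}{3} = \left(- \frac{1}{3}\right) \left(-135810\right) = 45270$)
$g = -11001$
$M = -120048$
$I = \sqrt{34269}$ ($I = \sqrt{45270 - 11001} = \sqrt{34269} \approx 185.12$)
$E = - \frac{40016 \sqrt{34269}}{11423}$ ($E = - \frac{120048}{\sqrt{34269}} = - 120048 \frac{\sqrt{34269}}{34269} = - \frac{40016 \sqrt{34269}}{11423} \approx -648.49$)
$- E = - \frac{\left(-40016\right) \sqrt{34269}}{11423} = \frac{40016 \sqrt{34269}}{11423}$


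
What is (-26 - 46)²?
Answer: 5184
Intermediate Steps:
(-26 - 46)² = (-72)² = 5184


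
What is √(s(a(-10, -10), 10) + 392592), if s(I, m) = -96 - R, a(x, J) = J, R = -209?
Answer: √392705 ≈ 626.66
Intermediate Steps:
s(I, m) = 113 (s(I, m) = -96 - 1*(-209) = -96 + 209 = 113)
√(s(a(-10, -10), 10) + 392592) = √(113 + 392592) = √392705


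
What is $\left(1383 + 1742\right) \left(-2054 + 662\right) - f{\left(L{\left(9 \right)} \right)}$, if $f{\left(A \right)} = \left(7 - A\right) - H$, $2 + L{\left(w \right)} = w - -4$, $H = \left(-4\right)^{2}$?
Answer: $-4349980$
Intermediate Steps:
$H = 16$
$L{\left(w \right)} = 2 + w$ ($L{\left(w \right)} = -2 + \left(w - -4\right) = -2 + \left(w + 4\right) = -2 + \left(4 + w\right) = 2 + w$)
$f{\left(A \right)} = -9 - A$ ($f{\left(A \right)} = \left(7 - A\right) - 16 = -9 - A$)
$\left(1383 + 1742\right) \left(-2054 + 662\right) - f{\left(L{\left(9 \right)} \right)} = \left(1383 + 1742\right) \left(-2054 + 662\right) - \left(-9 - \left(2 + 9\right)\right) = 3125 \left(-1392\right) - \left(-9 - 11\right) = -4350000 - \left(-9 - 11\right) = -4350000 - -20 = -4350000 + 20 = -4349980$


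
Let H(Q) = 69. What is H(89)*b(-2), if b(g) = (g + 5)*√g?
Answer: 207*I*√2 ≈ 292.74*I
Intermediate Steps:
b(g) = √g*(5 + g) (b(g) = (5 + g)*√g = √g*(5 + g))
H(89)*b(-2) = 69*(√(-2)*(5 - 2)) = 69*((I*√2)*3) = 69*(3*I*√2) = 207*I*√2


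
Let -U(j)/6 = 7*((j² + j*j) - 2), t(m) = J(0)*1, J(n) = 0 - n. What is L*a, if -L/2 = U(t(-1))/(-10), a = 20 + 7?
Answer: 2268/5 ≈ 453.60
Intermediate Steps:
J(n) = -n
t(m) = 0 (t(m) = -1*0*1 = 0*1 = 0)
U(j) = 84 - 84*j² (U(j) = -42*((j² + j*j) - 2) = -42*((j² + j²) - 2) = -42*(2*j² - 2) = -42*(-2 + 2*j²) = -6*(-14 + 14*j²) = 84 - 84*j²)
a = 27
L = 84/5 (L = -2*(84 - 84*0²)/(-10) = -2*(84 - 84*0)*(-1)/10 = -2*(84 + 0)*(-1)/10 = -168*(-1)/10 = -2*(-42/5) = 84/5 ≈ 16.800)
L*a = (84/5)*27 = 2268/5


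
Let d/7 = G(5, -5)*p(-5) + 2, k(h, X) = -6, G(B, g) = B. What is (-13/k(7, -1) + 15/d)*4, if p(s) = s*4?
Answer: 8828/1029 ≈ 8.5792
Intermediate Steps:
p(s) = 4*s
d = -686 (d = 7*(5*(4*(-5)) + 2) = 7*(5*(-20) + 2) = 7*(-100 + 2) = 7*(-98) = -686)
(-13/k(7, -1) + 15/d)*4 = (-13/(-6) + 15/(-686))*4 = (-13*(-⅙) + 15*(-1/686))*4 = (13/6 - 15/686)*4 = (2207/1029)*4 = 8828/1029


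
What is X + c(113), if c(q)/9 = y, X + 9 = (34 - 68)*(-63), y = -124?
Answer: 1017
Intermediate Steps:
X = 2133 (X = -9 + (34 - 68)*(-63) = -9 - 34*(-63) = -9 + 2142 = 2133)
c(q) = -1116 (c(q) = 9*(-124) = -1116)
X + c(113) = 2133 - 1116 = 1017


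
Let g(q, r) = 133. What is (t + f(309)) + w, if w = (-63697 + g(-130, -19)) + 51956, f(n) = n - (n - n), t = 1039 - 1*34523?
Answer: -44783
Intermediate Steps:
t = -33484 (t = 1039 - 34523 = -33484)
f(n) = n (f(n) = n - 1*0 = n + 0 = n)
w = -11608 (w = (-63697 + 133) + 51956 = -63564 + 51956 = -11608)
(t + f(309)) + w = (-33484 + 309) - 11608 = -33175 - 11608 = -44783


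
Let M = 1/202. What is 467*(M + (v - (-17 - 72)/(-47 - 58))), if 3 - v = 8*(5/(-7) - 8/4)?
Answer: 33778577/3030 ≈ 11148.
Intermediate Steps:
v = 173/7 (v = 3 - 8*(5/(-7) - 8/4) = 3 - 8*(5*(-1/7) - 8*1/4) = 3 - 8*(-5/7 - 2) = 3 - 8*(-19)/7 = 3 - 1*(-152/7) = 3 + 152/7 = 173/7 ≈ 24.714)
M = 1/202 ≈ 0.0049505
467*(M + (v - (-17 - 72)/(-47 - 58))) = 467*(1/202 + (173/7 - (-17 - 72)/(-47 - 58))) = 467*(1/202 + (173/7 - (-89)/(-105))) = 467*(1/202 + (173/7 - (-89)*(-1)/105)) = 467*(1/202 + (173/7 - 1*89/105)) = 467*(1/202 + (173/7 - 89/105)) = 467*(1/202 + 358/15) = 467*(72331/3030) = 33778577/3030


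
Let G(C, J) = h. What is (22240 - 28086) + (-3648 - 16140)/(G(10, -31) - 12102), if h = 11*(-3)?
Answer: -23640474/4045 ≈ -5844.4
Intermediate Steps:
h = -33
G(C, J) = -33
(22240 - 28086) + (-3648 - 16140)/(G(10, -31) - 12102) = (22240 - 28086) + (-3648 - 16140)/(-33 - 12102) = -5846 - 19788/(-12135) = -5846 - 19788*(-1/12135) = -5846 + 6596/4045 = -23640474/4045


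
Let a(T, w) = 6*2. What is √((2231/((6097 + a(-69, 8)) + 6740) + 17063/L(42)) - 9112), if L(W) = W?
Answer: I*√281703125374734/179886 ≈ 93.304*I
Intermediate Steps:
a(T, w) = 12
√((2231/((6097 + a(-69, 8)) + 6740) + 17063/L(42)) - 9112) = √((2231/((6097 + 12) + 6740) + 17063/42) - 9112) = √((2231/(6109 + 6740) + 17063*(1/42)) - 9112) = √((2231/12849 + 17063/42) - 9112) = √(73112063/179886 - 9112) = √(-1566009169/179886) = I*√281703125374734/179886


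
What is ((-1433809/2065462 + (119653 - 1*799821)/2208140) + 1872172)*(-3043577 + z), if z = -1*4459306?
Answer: -16016127235585018509266043/1140207315170 ≈ -1.4047e+13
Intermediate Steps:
z = -4459306
((-1433809/2065462 + (119653 - 1*799821)/2208140) + 1872172)*(-3043577 + z) = ((-1433809/2065462 + (119653 - 1*799821)/2208140) + 1872172)*(-3043577 - 4459306) = ((-1433809*1/2065462 + (119653 - 799821)*(1/2208140)) + 1872172)*(-7502883) = ((-1433809/2065462 - 680168*1/2208140) + 1872172)*(-7502883) = ((-1433809/2065462 - 170042/552035) + 1872172)*(-7502883) = (-1142728040719/1140207315170 + 1872172)*(-7502883) = (2134663066928408521/1140207315170)*(-7502883) = -16016127235585018509266043/1140207315170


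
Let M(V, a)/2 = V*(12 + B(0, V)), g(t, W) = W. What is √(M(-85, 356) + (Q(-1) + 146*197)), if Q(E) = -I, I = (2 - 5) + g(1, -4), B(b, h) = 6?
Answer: √25709 ≈ 160.34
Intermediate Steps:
M(V, a) = 36*V (M(V, a) = 2*(V*(12 + 6)) = 2*(V*18) = 2*(18*V) = 36*V)
I = -7 (I = (2 - 5) - 4 = -3 - 4 = -7)
Q(E) = 7 (Q(E) = -1*(-7) = 7)
√(M(-85, 356) + (Q(-1) + 146*197)) = √(36*(-85) + (7 + 146*197)) = √(-3060 + (7 + 28762)) = √(-3060 + 28769) = √25709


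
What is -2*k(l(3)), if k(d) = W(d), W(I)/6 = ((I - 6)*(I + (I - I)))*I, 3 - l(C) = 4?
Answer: 84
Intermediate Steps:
l(C) = -1 (l(C) = 3 - 1*4 = 3 - 4 = -1)
W(I) = 6*I²*(-6 + I) (W(I) = 6*(((I - 6)*(I + (I - I)))*I) = 6*(((-6 + I)*(I + 0))*I) = 6*(((-6 + I)*I)*I) = 6*((I*(-6 + I))*I) = 6*(I²*(-6 + I)) = 6*I²*(-6 + I))
k(d) = 6*d²*(-6 + d)
-2*k(l(3)) = -12*(-1)²*(-6 - 1) = -12*(-7) = -2*(-42) = 84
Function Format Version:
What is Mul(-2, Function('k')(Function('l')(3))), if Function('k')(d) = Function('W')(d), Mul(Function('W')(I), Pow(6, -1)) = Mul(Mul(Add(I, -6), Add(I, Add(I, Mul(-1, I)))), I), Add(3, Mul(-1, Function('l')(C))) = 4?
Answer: 84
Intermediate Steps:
Function('l')(C) = -1 (Function('l')(C) = Add(3, Mul(-1, 4)) = Add(3, -4) = -1)
Function('W')(I) = Mul(6, Pow(I, 2), Add(-6, I)) (Function('W')(I) = Mul(6, Mul(Mul(Add(I, -6), Add(I, Add(I, Mul(-1, I)))), I)) = Mul(6, Mul(Mul(Add(-6, I), Add(I, 0)), I)) = Mul(6, Mul(Mul(Add(-6, I), I), I)) = Mul(6, Mul(Mul(I, Add(-6, I)), I)) = Mul(6, Mul(Pow(I, 2), Add(-6, I))) = Mul(6, Pow(I, 2), Add(-6, I)))
Function('k')(d) = Mul(6, Pow(d, 2), Add(-6, d))
Mul(-2, Function('k')(Function('l')(3))) = Mul(-2, Mul(6, Pow(-1, 2), Add(-6, -1))) = Mul(-2, Mul(6, 1, -7)) = Mul(-2, -42) = 84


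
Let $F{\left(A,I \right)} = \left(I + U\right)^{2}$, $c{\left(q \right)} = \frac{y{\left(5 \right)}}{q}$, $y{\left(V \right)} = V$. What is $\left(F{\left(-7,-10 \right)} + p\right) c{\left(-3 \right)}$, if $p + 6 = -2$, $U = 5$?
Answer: $- \frac{85}{3} \approx -28.333$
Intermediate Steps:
$p = -8$ ($p = -6 - 2 = -8$)
$c{\left(q \right)} = \frac{5}{q}$
$F{\left(A,I \right)} = \left(5 + I\right)^{2}$ ($F{\left(A,I \right)} = \left(I + 5\right)^{2} = \left(5 + I\right)^{2}$)
$\left(F{\left(-7,-10 \right)} + p\right) c{\left(-3 \right)} = \left(\left(5 - 10\right)^{2} - 8\right) \frac{5}{-3} = \left(\left(-5\right)^{2} - 8\right) 5 \left(- \frac{1}{3}\right) = \left(25 - 8\right) \left(- \frac{5}{3}\right) = 17 \left(- \frac{5}{3}\right) = - \frac{85}{3}$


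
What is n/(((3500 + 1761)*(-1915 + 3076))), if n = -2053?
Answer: -2053/6108021 ≈ -0.00033612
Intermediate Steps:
n/(((3500 + 1761)*(-1915 + 3076))) = -2053*1/((-1915 + 3076)*(3500 + 1761)) = -2053/(5261*1161) = -2053/6108021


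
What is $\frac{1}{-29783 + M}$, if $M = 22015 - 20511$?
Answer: $- \frac{1}{28279} \approx -3.5362 \cdot 10^{-5}$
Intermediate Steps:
$M = 1504$
$\frac{1}{-29783 + M} = \frac{1}{-29783 + 1504} = \frac{1}{-28279} = - \frac{1}{28279}$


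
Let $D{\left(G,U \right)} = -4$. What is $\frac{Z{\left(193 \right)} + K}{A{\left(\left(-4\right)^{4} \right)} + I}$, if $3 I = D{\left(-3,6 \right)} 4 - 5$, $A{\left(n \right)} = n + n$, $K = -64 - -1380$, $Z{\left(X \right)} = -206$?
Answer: $\frac{222}{101} \approx 2.198$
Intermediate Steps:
$K = 1316$ ($K = -64 + 1380 = 1316$)
$A{\left(n \right)} = 2 n$
$I = -7$ ($I = \frac{\left(-4\right) 4 - 5}{3} = \frac{-16 - 5}{3} = \frac{1}{3} \left(-21\right) = -7$)
$\frac{Z{\left(193 \right)} + K}{A{\left(\left(-4\right)^{4} \right)} + I} = \frac{-206 + 1316}{2 \left(-4\right)^{4} - 7} = \frac{1110}{2 \cdot 256 - 7} = \frac{1110}{512 - 7} = \frac{1110}{505} = 1110 \cdot \frac{1}{505} = \frac{222}{101}$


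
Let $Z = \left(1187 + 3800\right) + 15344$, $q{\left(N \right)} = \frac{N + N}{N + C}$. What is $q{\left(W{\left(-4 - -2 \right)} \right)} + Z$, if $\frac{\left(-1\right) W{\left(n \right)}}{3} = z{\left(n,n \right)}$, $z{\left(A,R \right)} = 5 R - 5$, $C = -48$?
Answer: $20301$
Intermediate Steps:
$z{\left(A,R \right)} = -5 + 5 R$
$W{\left(n \right)} = 15 - 15 n$ ($W{\left(n \right)} = - 3 \left(-5 + 5 n\right) = 15 - 15 n$)
$q{\left(N \right)} = \frac{2 N}{-48 + N}$ ($q{\left(N \right)} = \frac{N + N}{N - 48} = \frac{2 N}{-48 + N}$)
$Z = 20331$ ($Z = 4987 + 15344 = 20331$)
$q{\left(W{\left(-4 - -2 \right)} \right)} + Z = \frac{2 \left(15 - 15 \left(-4 - -2\right)\right)}{-48 - \left(-15 + 15 \left(-4 - -2\right)\right)} + 20331 = \frac{2 \left(15 - 15 \left(-4 + 2\right)\right)}{-48 - \left(-15 + 15 \left(-4 + 2\right)\right)} + 20331 = \frac{2 \left(15 - -30\right)}{-48 + \left(15 - -30\right)} + 20331 = \frac{2 \left(15 + 30\right)}{-48 + \left(15 + 30\right)} + 20331 = 2 \cdot 45 \frac{1}{-48 + 45} + 20331 = 2 \cdot 45 \frac{1}{-3} + 20331 = 2 \cdot 45 \left(- \frac{1}{3}\right) + 20331 = -30 + 20331 = 20301$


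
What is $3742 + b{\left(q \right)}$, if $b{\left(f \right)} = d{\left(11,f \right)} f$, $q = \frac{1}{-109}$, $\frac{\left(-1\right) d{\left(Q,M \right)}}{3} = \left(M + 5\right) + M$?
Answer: $\frac{44460331}{11881} \approx 3742.1$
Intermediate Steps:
$d{\left(Q,M \right)} = -15 - 6 M$ ($d{\left(Q,M \right)} = - 3 \left(\left(M + 5\right) + M\right) = - 3 \left(\left(5 + M\right) + M\right) = - 3 \left(5 + 2 M\right) = -15 - 6 M$)
$q = - \frac{1}{109} \approx -0.0091743$
$b{\left(f \right)} = f \left(-15 - 6 f\right)$ ($b{\left(f \right)} = \left(-15 - 6 f\right) f = f \left(-15 - 6 f\right)$)
$3742 + b{\left(q \right)} = 3742 - - \frac{3 \left(5 + 2 \left(- \frac{1}{109}\right)\right)}{109} = 3742 - - \frac{3 \left(5 - \frac{2}{109}\right)}{109} = 3742 - \left(- \frac{3}{109}\right) \frac{543}{109} = 3742 + \frac{1629}{11881} = \frac{44460331}{11881}$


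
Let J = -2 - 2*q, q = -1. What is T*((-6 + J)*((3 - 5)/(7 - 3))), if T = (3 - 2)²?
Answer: 3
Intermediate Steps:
J = 0 (J = -2 - 2*(-1) = -2 + 2 = 0)
T = 1 (T = 1² = 1)
T*((-6 + J)*((3 - 5)/(7 - 3))) = 1*((-6 + 0)*((3 - 5)/(7 - 3))) = 1*(-(-12)/4) = 1*(-6*(-½)) = 1*3 = 3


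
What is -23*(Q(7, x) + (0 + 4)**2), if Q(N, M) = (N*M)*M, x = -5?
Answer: -4393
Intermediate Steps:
Q(N, M) = N*M**2 (Q(N, M) = (M*N)*M = N*M**2)
-23*(Q(7, x) + (0 + 4)**2) = -23*(7*(-5)**2 + (0 + 4)**2) = -23*(7*25 + 4**2) = -23*(175 + 16) = -23*191 = -4393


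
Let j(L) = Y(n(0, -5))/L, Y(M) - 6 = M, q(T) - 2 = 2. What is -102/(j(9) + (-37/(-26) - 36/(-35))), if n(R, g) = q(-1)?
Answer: -835380/29179 ≈ -28.629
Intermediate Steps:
q(T) = 4 (q(T) = 2 + 2 = 4)
n(R, g) = 4
Y(M) = 6 + M
j(L) = 10/L (j(L) = (6 + 4)/L = 10/L)
-102/(j(9) + (-37/(-26) - 36/(-35))) = -102/(10/9 + (-37/(-26) - 36/(-35))) = -102/(10*(⅑) + (-37*(-1/26) - 36*(-1/35))) = -102/(10/9 + (37/26 + 36/35)) = -102/(10/9 + 2231/910) = -102/(29179/8190) = (8190/29179)*(-102) = -835380/29179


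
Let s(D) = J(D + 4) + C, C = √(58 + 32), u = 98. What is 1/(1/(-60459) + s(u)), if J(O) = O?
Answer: 372839589003/37700655750199 - 10965872043*√10/37700655750199 ≈ 0.0089697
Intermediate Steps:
C = 3*√10 (C = √90 = 3*√10 ≈ 9.4868)
s(D) = 4 + D + 3*√10 (s(D) = (D + 4) + 3*√10 = (4 + D) + 3*√10 = 4 + D + 3*√10)
1/(1/(-60459) + s(u)) = 1/(1/(-60459) + (4 + 98 + 3*√10)) = 1/(-1/60459 + (102 + 3*√10)) = 1/(6166817/60459 + 3*√10)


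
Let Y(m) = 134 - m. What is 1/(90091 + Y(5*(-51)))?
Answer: 1/90480 ≈ 1.1052e-5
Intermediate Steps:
1/(90091 + Y(5*(-51))) = 1/(90091 + (134 - 5*(-51))) = 1/(90091 + (134 - 1*(-255))) = 1/(90091 + (134 + 255)) = 1/(90091 + 389) = 1/90480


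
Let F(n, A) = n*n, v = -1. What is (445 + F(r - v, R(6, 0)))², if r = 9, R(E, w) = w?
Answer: 297025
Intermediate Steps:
F(n, A) = n²
(445 + F(r - v, R(6, 0)))² = (445 + (9 - 1*(-1))²)² = (445 + (9 + 1)²)² = (445 + 10²)² = (445 + 100)² = 545² = 297025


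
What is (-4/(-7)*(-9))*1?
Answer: -36/7 ≈ -5.1429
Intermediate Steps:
(-4/(-7)*(-9))*1 = (-4*(-⅐)*(-9))*1 = ((4/7)*(-9))*1 = -36/7*1 = -36/7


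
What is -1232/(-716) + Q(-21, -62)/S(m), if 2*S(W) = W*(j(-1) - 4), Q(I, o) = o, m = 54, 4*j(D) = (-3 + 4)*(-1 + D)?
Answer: 97040/43497 ≈ 2.2310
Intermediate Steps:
j(D) = -¼ + D/4 (j(D) = ((-3 + 4)*(-1 + D))/4 = (1*(-1 + D))/4 = (-1 + D)/4 = -¼ + D/4)
S(W) = -9*W/4 (S(W) = (W*((-¼ + (¼)*(-1)) - 4))/2 = (W*((-¼ - ¼) - 4))/2 = (W*(-½ - 4))/2 = (W*(-9/2))/2 = (-9*W/2)/2 = -9*W/4)
-1232/(-716) + Q(-21, -62)/S(m) = -1232/(-716) - 62/((-9/4*54)) = -1232*(-1/716) - 62/(-243/2) = 308/179 - 62*(-2/243) = 308/179 + 124/243 = 97040/43497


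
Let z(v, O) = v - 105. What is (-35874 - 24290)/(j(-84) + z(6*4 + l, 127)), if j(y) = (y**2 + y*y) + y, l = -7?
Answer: -15041/3485 ≈ -4.3159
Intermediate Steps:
j(y) = y + 2*y**2 (j(y) = (y**2 + y**2) + y = 2*y**2 + y = y + 2*y**2)
z(v, O) = -105 + v
(-35874 - 24290)/(j(-84) + z(6*4 + l, 127)) = (-35874 - 24290)/(-84*(1 + 2*(-84)) + (-105 + (6*4 - 7))) = -60164/(-84*(1 - 168) + (-105 + (24 - 7))) = -60164/(-84*(-167) + (-105 + 17)) = -60164/(14028 - 88) = -60164/13940 = -60164*1/13940 = -15041/3485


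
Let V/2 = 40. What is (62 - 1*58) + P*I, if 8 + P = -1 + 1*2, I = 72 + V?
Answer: -1060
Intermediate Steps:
V = 80 (V = 2*40 = 80)
I = 152 (I = 72 + 80 = 152)
P = -7 (P = -8 + (-1 + 1*2) = -8 + (-1 + 2) = -8 + 1 = -7)
(62 - 1*58) + P*I = (62 - 1*58) - 7*152 = (62 - 58) - 1064 = 4 - 1064 = -1060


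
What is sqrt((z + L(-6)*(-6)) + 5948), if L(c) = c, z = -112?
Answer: 4*sqrt(367) ≈ 76.629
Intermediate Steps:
sqrt((z + L(-6)*(-6)) + 5948) = sqrt((-112 - 6*(-6)) + 5948) = sqrt((-112 + 36) + 5948) = sqrt(-76 + 5948) = sqrt(5872) = 4*sqrt(367)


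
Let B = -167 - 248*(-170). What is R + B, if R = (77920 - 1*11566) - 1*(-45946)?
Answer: 154293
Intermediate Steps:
B = 41993 (B = -167 + 42160 = 41993)
R = 112300 (R = (77920 - 11566) + 45946 = 66354 + 45946 = 112300)
R + B = 112300 + 41993 = 154293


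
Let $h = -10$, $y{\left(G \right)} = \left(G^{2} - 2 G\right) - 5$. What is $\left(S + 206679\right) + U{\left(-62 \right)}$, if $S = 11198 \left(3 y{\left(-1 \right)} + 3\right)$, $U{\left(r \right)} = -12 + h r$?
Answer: $173693$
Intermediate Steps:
$y{\left(G \right)} = -5 + G^{2} - 2 G$
$U{\left(r \right)} = -12 - 10 r$
$S = -33594$ ($S = 11198 \left(3 \left(-5 + \left(-1\right)^{2} - -2\right) + 3\right) = 11198 \left(3 \left(-5 + 1 + 2\right) + 3\right) = 11198 \left(3 \left(-2\right) + 3\right) = 11198 \left(-6 + 3\right) = 11198 \left(-3\right) = -33594$)
$\left(S + 206679\right) + U{\left(-62 \right)} = \left(-33594 + 206679\right) - -608 = 173085 + \left(-12 + 620\right) = 173085 + 608 = 173693$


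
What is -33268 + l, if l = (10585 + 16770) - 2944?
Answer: -8857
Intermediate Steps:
l = 24411 (l = 27355 - 2944 = 24411)
-33268 + l = -33268 + 24411 = -8857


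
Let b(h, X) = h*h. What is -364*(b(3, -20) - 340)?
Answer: 120484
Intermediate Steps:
b(h, X) = h**2
-364*(b(3, -20) - 340) = -364*(3**2 - 340) = -364*(9 - 340) = -364*(-331) = 120484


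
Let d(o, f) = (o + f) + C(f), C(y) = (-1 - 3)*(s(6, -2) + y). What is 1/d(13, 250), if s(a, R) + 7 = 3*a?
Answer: -1/781 ≈ -0.0012804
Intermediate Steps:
s(a, R) = -7 + 3*a
C(y) = -44 - 4*y (C(y) = (-1 - 3)*((-7 + 3*6) + y) = -4*((-7 + 18) + y) = -4*(11 + y) = -44 - 4*y)
d(o, f) = -44 + o - 3*f (d(o, f) = (o + f) + (-44 - 4*f) = (f + o) + (-44 - 4*f) = -44 + o - 3*f)
1/d(13, 250) = 1/(-44 + 13 - 3*250) = 1/(-44 + 13 - 750) = 1/(-781) = -1/781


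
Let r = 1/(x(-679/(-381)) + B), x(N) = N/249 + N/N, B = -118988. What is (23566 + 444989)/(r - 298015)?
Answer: -5289131785480320/3364046075902229 ≈ -1.5723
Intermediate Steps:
x(N) = 1 + N/249 (x(N) = N*(1/249) + 1 = N/249 + 1 = 1 + N/249)
r = -94869/11288177024 (r = 1/((1 + (-679/(-381))/249) - 118988) = 1/((1 + (-679*(-1/381))/249) - 118988) = 1/((1 + (1/249)*(679/381)) - 118988) = 1/((1 + 679/94869) - 118988) = 1/(95548/94869 - 118988) = 1/(-11288177024/94869) = -94869/11288177024 ≈ -8.4043e-6)
(23566 + 444989)/(r - 298015) = (23566 + 444989)/(-94869/11288177024 - 298015) = 468555/(-3364046075902229/11288177024) = 468555*(-11288177024/3364046075902229) = -5289131785480320/3364046075902229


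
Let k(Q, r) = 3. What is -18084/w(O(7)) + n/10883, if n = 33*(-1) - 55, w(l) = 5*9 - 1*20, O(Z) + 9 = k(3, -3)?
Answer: -196810372/272075 ≈ -723.37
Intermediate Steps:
O(Z) = -6 (O(Z) = -9 + 3 = -6)
w(l) = 25 (w(l) = 45 - 20 = 25)
n = -88 (n = -33 - 55 = -88)
-18084/w(O(7)) + n/10883 = -18084/25 - 88/10883 = -196810372/272075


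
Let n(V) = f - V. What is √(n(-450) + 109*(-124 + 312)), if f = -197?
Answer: 3*√2305 ≈ 144.03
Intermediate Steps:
n(V) = -197 - V
√(n(-450) + 109*(-124 + 312)) = √((-197 - 1*(-450)) + 109*(-124 + 312)) = √((-197 + 450) + 109*188) = √(253 + 20492) = √20745 = 3*√2305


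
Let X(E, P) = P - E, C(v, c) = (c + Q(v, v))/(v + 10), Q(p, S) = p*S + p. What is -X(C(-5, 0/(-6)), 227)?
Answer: -223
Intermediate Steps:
Q(p, S) = p + S*p (Q(p, S) = S*p + p = p + S*p)
C(v, c) = (c + v*(1 + v))/(10 + v) (C(v, c) = (c + v*(1 + v))/(v + 10) = (c + v*(1 + v))/(10 + v))
-X(C(-5, 0/(-6)), 227) = -(227 - (0/(-6) - 5*(1 - 5))/(10 - 5)) = -(227 - (0*(-⅙) - 5*(-4))/5) = -(227 - (0 + 20)/5) = -(227 - 20/5) = -(227 - 1*4) = -(227 - 4) = -1*223 = -223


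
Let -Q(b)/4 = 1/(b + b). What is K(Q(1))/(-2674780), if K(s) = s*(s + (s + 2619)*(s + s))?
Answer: -1047/133739 ≈ -0.0078287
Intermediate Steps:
Q(b) = -2/b (Q(b) = -4/(b + b) = -4*1/(2*b) = -2/b)
K(s) = s*(s + 2*s*(2619 + s)) (K(s) = s*(s + (2619 + s)*(2*s)) = s*(s + 2*s*(2619 + s)))
K(Q(1))/(-2674780) = ((-2/1)²*(5239 + 2*(-2/1)))/(-2674780) = ((-2*1)²*(5239 + 2*(-2*1)))*(-1/2674780) = ((-2)²*(5239 + 2*(-2)))*(-1/2674780) = (4*(5239 - 4))*(-1/2674780) = (4*5235)*(-1/2674780) = 20940*(-1/2674780) = -1047/133739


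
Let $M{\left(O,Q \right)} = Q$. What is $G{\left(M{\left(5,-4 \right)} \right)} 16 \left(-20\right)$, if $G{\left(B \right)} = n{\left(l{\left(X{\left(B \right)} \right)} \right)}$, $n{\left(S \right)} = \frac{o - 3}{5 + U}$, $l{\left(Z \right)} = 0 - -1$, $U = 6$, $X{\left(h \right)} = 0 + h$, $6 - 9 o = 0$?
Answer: $\frac{2240}{33} \approx 67.879$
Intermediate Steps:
$o = \frac{2}{3}$ ($o = \frac{2}{3} - 0 = \frac{2}{3} + 0 = \frac{2}{3} \approx 0.66667$)
$X{\left(h \right)} = h$
$l{\left(Z \right)} = 1$ ($l{\left(Z \right)} = 0 + 1 = 1$)
$n{\left(S \right)} = - \frac{7}{33}$ ($n{\left(S \right)} = \frac{\frac{2}{3} - 3}{5 + 6} = - \frac{7}{3 \cdot 11} = \left(- \frac{7}{3}\right) \frac{1}{11} = - \frac{7}{33}$)
$G{\left(B \right)} = - \frac{7}{33}$
$G{\left(M{\left(5,-4 \right)} \right)} 16 \left(-20\right) = \left(- \frac{7}{33}\right) 16 \left(-20\right) = \left(- \frac{112}{33}\right) \left(-20\right) = \frac{2240}{33}$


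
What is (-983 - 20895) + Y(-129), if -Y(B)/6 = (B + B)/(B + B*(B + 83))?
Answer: -328166/15 ≈ -21878.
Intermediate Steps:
Y(B) = -12*B/(B + B*(83 + B)) (Y(B) = -6*(B + B)/(B + B*(B + 83)) = -6*2*B/(B + B*(83 + B)) = -12*B/(B + B*(83 + B)))
(-983 - 20895) + Y(-129) = (-983 - 20895) - 12/(84 - 129) = -21878 - 12/(-45) = -21878 - 12*(-1/45) = -21878 + 4/15 = -328166/15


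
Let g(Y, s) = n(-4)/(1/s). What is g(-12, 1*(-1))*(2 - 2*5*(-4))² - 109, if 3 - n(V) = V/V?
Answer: -3637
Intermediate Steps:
n(V) = 2 (n(V) = 3 - V/V = 3 - 1*1 = 3 - 1 = 2)
g(Y, s) = 2*s (g(Y, s) = 2/(1/s) = 2*s)
g(-12, 1*(-1))*(2 - 2*5*(-4))² - 109 = (2*(1*(-1)))*(2 - 2*5*(-4))² - 109 = (2*(-1))*(2 - 10*(-4))² - 109 = -2*(2 + 40)² - 109 = -2*42² - 109 = -2*1764 - 109 = -3528 - 109 = -3637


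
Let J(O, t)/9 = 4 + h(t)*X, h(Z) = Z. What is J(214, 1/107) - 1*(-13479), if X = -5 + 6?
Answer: 1446114/107 ≈ 13515.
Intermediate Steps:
X = 1
J(O, t) = 36 + 9*t (J(O, t) = 9*(4 + t*1) = 9*(4 + t) = 36 + 9*t)
J(214, 1/107) - 1*(-13479) = (36 + 9/107) - 1*(-13479) = (36 + 9*(1/107)) + 13479 = (36 + 9/107) + 13479 = 3861/107 + 13479 = 1446114/107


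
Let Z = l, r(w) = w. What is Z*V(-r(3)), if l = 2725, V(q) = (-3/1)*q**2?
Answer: -73575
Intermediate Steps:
V(q) = -3*q**2 (V(q) = (-3*1)*q**2 = -3*q**2)
Z = 2725
Z*V(-r(3)) = 2725*(-3*(-1*3)**2) = 2725*(-3*(-3)**2) = 2725*(-3*9) = 2725*(-27) = -73575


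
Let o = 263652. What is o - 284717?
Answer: -21065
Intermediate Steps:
o - 284717 = 263652 - 284717 = -21065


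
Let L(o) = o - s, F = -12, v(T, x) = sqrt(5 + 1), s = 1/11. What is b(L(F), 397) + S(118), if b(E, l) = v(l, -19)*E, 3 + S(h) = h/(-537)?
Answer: -1729/537 - 133*sqrt(6)/11 ≈ -32.836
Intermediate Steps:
s = 1/11 ≈ 0.090909
v(T, x) = sqrt(6)
S(h) = -3 - h/537 (S(h) = -3 + h/(-537) = -3 + h*(-1/537) = -3 - h/537)
L(o) = -1/11 + o (L(o) = o - 1*1/11 = o - 1/11 = -1/11 + o)
b(E, l) = E*sqrt(6) (b(E, l) = sqrt(6)*E = E*sqrt(6))
b(L(F), 397) + S(118) = (-1/11 - 12)*sqrt(6) + (-3 - 1/537*118) = -133*sqrt(6)/11 + (-3 - 118/537) = -133*sqrt(6)/11 - 1729/537 = -1729/537 - 133*sqrt(6)/11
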